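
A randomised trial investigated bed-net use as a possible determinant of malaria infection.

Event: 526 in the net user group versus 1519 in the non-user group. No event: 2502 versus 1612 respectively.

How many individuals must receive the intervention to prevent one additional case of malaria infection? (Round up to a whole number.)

Risk in treated group = 526/3028 = 0.17371; risk in control = 1519/3131 = 0.48515.
Absolute risk reduction = 0.48515 − 0.17371 = 0.31144
NNT = 1 / ARR = 1 / 0.31144 = 3.211 → round up → 4

4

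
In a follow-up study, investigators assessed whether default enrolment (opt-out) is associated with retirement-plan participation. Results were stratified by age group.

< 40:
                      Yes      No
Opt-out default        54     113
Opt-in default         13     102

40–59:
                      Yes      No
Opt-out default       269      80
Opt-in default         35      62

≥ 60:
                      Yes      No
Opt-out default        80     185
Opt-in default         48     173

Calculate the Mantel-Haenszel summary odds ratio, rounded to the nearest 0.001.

2.870

OR_MH = Σ(aᵢdᵢ/nᵢ) / Σ(bᵢcᵢ/nᵢ), where nᵢ is the stratum total.
Stratum 1 (< 40): n = 282; a·d/n = 54·102/282 = 19.5319; b·c/n = 113·13/282 = 5.2092
Stratum 2 (40–59): n = 446; a·d/n = 269·62/446 = 37.3946; b·c/n = 80·35/446 = 6.2780
Stratum 3 (≥ 60): n = 486; a·d/n = 80·173/486 = 28.4774; b·c/n = 185·48/486 = 18.2716
OR_MH = (19.5319 + 37.3946 + 28.4774) / (5.2092 + 6.2780 + 18.2716) = 85.4039 / 29.7589 = 2.86987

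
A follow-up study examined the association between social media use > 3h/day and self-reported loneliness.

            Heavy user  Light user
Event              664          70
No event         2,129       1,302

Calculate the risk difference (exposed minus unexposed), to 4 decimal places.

0.1867

Reading the table with exposure as columns: a = 664 (Heavy user, case), b = 2129 (Heavy user, non-case), c = 70 (Light user, case), d = 1302.
Risk in exposed = 664/2793 = 0.237737; risk in unexposed = 70/1372 = 0.051020.
Risk difference = 0.237737 − 0.051020 = 0.186717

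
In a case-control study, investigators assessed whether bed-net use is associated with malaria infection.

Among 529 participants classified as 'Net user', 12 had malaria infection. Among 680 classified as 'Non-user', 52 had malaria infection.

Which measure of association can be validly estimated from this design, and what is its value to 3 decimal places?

From the description: a = 12, b = 517, c = 52, d = 628.
This is a case-control study: participants were sampled on outcome status, so risks in the source population cannot be estimated directly — relative risk is not valid here. The odds ratio is the appropriate measure.
OR = (a·d)/(b·c) = (12 × 628) / (517 × 52) = 7536 / 26884 = 0.28032

0.280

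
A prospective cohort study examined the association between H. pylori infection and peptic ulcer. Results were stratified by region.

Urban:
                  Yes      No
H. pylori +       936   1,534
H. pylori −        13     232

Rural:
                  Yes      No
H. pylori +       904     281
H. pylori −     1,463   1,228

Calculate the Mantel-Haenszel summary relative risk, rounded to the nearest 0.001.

1.551

RR_MH = Σ(aᵢ·n₀ᵢ/nᵢ) / Σ(cᵢ·n₁ᵢ/nᵢ), with n₁ᵢ = aᵢ+bᵢ (exposed), n₀ᵢ = cᵢ+dᵢ (unexposed), nᵢ = n₁ᵢ+n₀ᵢ.
Stratum 1 (Urban): n₁ = 2470, n₀ = 245, n = 2715; a·n₀/n = 936·245/2715 = 84.4641; c·n₁/n = 13·2470/2715 = 11.8269
Stratum 2 (Rural): n₁ = 1185, n₀ = 2691, n = 3876; a·n₀/n = 904·2691/3876 = 627.6223; c·n₁/n = 1463·1185/3876 = 447.2794
RR_MH = (84.4641 + 627.6223) / (11.8269 + 447.2794) = 712.0864 / 459.1063 = 1.55103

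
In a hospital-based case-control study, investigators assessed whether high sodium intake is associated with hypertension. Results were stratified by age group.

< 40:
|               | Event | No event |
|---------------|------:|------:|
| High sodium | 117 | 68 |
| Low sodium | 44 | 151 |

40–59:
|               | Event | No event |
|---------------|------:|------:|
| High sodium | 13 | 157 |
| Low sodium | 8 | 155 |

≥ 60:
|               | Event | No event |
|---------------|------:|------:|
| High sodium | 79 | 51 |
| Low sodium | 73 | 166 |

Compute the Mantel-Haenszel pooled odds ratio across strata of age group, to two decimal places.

OR_MH = Σ(aᵢdᵢ/nᵢ) / Σ(bᵢcᵢ/nᵢ), where nᵢ is the stratum total.
Stratum 1 (< 40): n = 380; a·d/n = 117·151/380 = 46.4921; b·c/n = 68·44/380 = 7.8737
Stratum 2 (40–59): n = 333; a·d/n = 13·155/333 = 6.0511; b·c/n = 157·8/333 = 3.7718
Stratum 3 (≥ 60): n = 369; a·d/n = 79·166/369 = 35.5393; b·c/n = 51·73/369 = 10.0894
OR_MH = (46.4921 + 6.0511 + 35.5393) / (7.8737 + 3.7718 + 10.0894) = 88.0825 / 21.7349 = 4.05258

4.05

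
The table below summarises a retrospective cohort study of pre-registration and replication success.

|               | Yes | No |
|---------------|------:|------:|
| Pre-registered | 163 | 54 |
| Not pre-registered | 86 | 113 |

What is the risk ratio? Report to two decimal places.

Cells: a = 163, b = 54, c = 86, d = 113.
Risk in exposed = 163/217 = 0.75115; risk in unexposed = 86/199 = 0.43216.
RR = 0.75115 / 0.43216 = 1.73813
The risk among the exposed is 1.74 times that among the unexposed.

1.74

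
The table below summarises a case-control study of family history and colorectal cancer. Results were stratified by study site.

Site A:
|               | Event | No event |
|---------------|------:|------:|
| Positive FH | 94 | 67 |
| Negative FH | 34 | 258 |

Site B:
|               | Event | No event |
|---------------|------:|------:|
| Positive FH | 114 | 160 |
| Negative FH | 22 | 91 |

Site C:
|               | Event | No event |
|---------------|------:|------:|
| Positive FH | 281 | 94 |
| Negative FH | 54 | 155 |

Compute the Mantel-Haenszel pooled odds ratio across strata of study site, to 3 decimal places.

6.790

OR_MH = Σ(aᵢdᵢ/nᵢ) / Σ(bᵢcᵢ/nᵢ), where nᵢ is the stratum total.
Stratum 1 (Site A): n = 453; a·d/n = 94·258/453 = 53.5364; b·c/n = 67·34/453 = 5.0287
Stratum 2 (Site B): n = 387; a·d/n = 114·91/387 = 26.8062; b·c/n = 160·22/387 = 9.0956
Stratum 3 (Site C): n = 584; a·d/n = 281·155/584 = 74.5805; b·c/n = 94·54/584 = 8.6918
OR_MH = (53.5364 + 26.8062 + 74.5805) / (5.0287 + 9.0956 + 8.6918) = 154.9231 / 22.8161 = 6.79008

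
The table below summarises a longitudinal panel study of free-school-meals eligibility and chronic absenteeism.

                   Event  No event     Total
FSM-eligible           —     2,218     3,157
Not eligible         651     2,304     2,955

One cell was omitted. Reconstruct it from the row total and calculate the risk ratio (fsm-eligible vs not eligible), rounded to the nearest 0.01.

1.35

The missing cell is in the exposed row: 3157 − 2218 = 939.
So a = 939, b = 2218, c = 651, d = 2304.
RR = [a/(a+b)] / [c/(c+d)] = (939/3157) / (651/2955) = 0.29743/0.22030 = 1.35010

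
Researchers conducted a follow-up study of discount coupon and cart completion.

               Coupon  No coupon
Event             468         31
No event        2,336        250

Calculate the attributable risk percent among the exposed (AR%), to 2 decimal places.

33.90

Reading the table with exposure as columns: a = 468 (Coupon, case), b = 2336 (Coupon, non-case), c = 31 (No coupon, case), d = 250.
Risk in exposed = 468/2804 = 0.16690; risk in unexposed = 31/281 = 0.11032.
RR = 0.16690/0.11032 = 1.51291
AR% = (RR − 1)/RR × 100 = (1.51291 − 1)/1.51291 × 100 = 33.9021%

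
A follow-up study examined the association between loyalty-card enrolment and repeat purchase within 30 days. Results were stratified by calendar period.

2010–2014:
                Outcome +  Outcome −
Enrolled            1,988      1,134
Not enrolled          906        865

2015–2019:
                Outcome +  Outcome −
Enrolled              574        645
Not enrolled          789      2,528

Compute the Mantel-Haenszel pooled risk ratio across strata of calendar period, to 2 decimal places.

1.44

RR_MH = Σ(aᵢ·n₀ᵢ/nᵢ) / Σ(cᵢ·n₁ᵢ/nᵢ), with n₁ᵢ = aᵢ+bᵢ (exposed), n₀ᵢ = cᵢ+dᵢ (unexposed), nᵢ = n₁ᵢ+n₀ᵢ.
Stratum 1 (2010–2014): n₁ = 3122, n₀ = 1771, n = 4893; a·n₀/n = 1988·1771/4893 = 719.5479; c·n₁/n = 906·3122/4893 = 578.0773
Stratum 2 (2015–2019): n₁ = 1219, n₀ = 3317, n = 4536; a·n₀/n = 574·3317/4536 = 419.7438; c·n₁/n = 789·1219/4536 = 212.0351
RR_MH = (719.5479 + 419.7438) / (578.0773 + 212.0351) = 1139.2918 / 790.1123 = 1.44194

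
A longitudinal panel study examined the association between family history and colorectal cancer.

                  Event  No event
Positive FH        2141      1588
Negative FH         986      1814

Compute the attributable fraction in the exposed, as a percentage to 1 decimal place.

38.7

Cells: a = 2141, b = 1588, c = 986, d = 1814.
Risk in exposed = 2141/3729 = 0.57415; risk in unexposed = 986/2800 = 0.35214.
RR = 0.57415/0.35214 = 1.63044
AR% = (RR − 1)/RR × 100 = (1.63044 − 1)/1.63044 × 100 = 38.6669%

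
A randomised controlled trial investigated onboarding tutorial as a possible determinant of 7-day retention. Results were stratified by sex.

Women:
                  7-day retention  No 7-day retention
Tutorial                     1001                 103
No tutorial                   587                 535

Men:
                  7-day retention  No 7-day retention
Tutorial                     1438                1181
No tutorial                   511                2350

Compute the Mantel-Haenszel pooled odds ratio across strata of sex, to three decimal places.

6.244

OR_MH = Σ(aᵢdᵢ/nᵢ) / Σ(bᵢcᵢ/nᵢ), where nᵢ is the stratum total.
Stratum 1 (Women): n = 2226; a·d/n = 1001·535/2226 = 240.5818; b·c/n = 103·587/2226 = 27.1613
Stratum 2 (Men): n = 5480; a·d/n = 1438·2350/5480 = 616.6606; b·c/n = 1181·511/5480 = 110.1261
OR_MH = (240.5818 + 616.6606) / (27.1613 + 110.1261) = 857.2423 / 137.2874 = 6.24415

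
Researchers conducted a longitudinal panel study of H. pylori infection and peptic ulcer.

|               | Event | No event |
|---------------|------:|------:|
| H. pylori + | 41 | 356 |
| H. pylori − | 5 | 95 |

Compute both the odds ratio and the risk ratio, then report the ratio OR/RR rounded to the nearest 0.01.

Cells: a = 41, b = 356, c = 5, d = 95.
OR = (41·95)/(356·5) = 3895/1780 = 2.18820
Risk in exposed = 41/397 = 0.10327; risk in unexposed = 5/100 = 0.05000; RR = 2.06549
OR/RR = 2.18820 / 2.06549 = 1.05941
The outcome is not rare, so the OR lies further from 1 than the RR.

1.06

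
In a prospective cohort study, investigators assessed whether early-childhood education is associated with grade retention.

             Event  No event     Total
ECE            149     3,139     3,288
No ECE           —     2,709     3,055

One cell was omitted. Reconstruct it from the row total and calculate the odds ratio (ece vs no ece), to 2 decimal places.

The missing cell is in the unexposed row: 3055 − 2709 = 346.
So a = 149, b = 3139, c = 346, d = 2709.
OR = (a·d)/(b·c) = (149 × 2709) / (3139 × 346) = 403641 / 1086094 = 0.37164

0.37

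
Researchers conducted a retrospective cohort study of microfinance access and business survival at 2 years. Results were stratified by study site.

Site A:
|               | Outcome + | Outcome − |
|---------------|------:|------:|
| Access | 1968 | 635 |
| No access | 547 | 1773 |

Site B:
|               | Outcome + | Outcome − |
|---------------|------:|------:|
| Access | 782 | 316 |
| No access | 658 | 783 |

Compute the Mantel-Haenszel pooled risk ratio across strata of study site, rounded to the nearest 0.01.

RR_MH = Σ(aᵢ·n₀ᵢ/nᵢ) / Σ(cᵢ·n₁ᵢ/nᵢ), with n₁ᵢ = aᵢ+bᵢ (exposed), n₀ᵢ = cᵢ+dᵢ (unexposed), nᵢ = n₁ᵢ+n₀ᵢ.
Stratum 1 (Site A): n₁ = 2603, n₀ = 2320, n = 4923; a·n₀/n = 1968·2320/4923 = 927.4345; c·n₁/n = 547·2603/4923 = 289.2222
Stratum 2 (Site B): n₁ = 1098, n₀ = 1441, n = 2539; a·n₀/n = 782·1441/2539 = 443.8212; c·n₁/n = 658·1098/2539 = 284.5545
RR_MH = (927.4345 + 443.8212) / (289.2222 + 284.5545) = 1371.2557 / 573.7768 = 2.38988

2.39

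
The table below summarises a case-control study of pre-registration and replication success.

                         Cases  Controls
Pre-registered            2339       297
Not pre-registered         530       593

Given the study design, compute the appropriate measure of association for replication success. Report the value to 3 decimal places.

Cells: a = 2339, b = 297, c = 530, d = 593.
This is a case-control study: participants were sampled on outcome status, so risks in the source population cannot be estimated directly — relative risk is not valid here. The odds ratio is the appropriate measure.
OR = (a·d)/(b·c) = (2339 × 593) / (297 × 530) = 1387027 / 157410 = 8.81156

8.812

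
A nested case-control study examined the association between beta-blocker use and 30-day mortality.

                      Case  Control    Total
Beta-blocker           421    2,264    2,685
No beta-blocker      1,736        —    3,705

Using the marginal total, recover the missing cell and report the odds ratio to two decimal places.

0.21

The missing cell is in the unexposed row: 3705 − 1736 = 1969.
So a = 421, b = 2264, c = 1736, d = 1969.
OR = (a·d)/(b·c) = (421 × 1969) / (2264 × 1736) = 828949 / 3930304 = 0.21091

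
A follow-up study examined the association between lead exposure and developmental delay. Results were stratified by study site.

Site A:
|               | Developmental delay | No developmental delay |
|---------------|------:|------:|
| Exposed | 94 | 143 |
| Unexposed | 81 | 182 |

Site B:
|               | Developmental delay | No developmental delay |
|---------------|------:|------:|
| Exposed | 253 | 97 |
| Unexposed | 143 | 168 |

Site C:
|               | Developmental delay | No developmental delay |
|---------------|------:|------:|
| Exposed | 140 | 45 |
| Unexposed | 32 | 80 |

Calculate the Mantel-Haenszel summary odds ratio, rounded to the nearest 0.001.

OR_MH = Σ(aᵢdᵢ/nᵢ) / Σ(bᵢcᵢ/nᵢ), where nᵢ is the stratum total.
Stratum 1 (Site A): n = 500; a·d/n = 94·182/500 = 34.2160; b·c/n = 143·81/500 = 23.1660
Stratum 2 (Site B): n = 661; a·d/n = 253·168/661 = 64.3026; b·c/n = 97·143/661 = 20.9849
Stratum 3 (Site C): n = 297; a·d/n = 140·80/297 = 37.7104; b·c/n = 45·32/297 = 4.8485
OR_MH = (34.2160 + 64.3026 + 37.7104) / (23.1660 + 20.9849 + 4.8485) = 136.2290 / 48.9994 = 2.78022

2.780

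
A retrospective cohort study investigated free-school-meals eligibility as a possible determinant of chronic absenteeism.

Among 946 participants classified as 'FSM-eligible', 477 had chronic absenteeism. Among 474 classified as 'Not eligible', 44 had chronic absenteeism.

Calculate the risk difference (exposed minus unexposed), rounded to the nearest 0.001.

0.411

From the description: a = 477, b = 469, c = 44, d = 430.
Risk in exposed = 477/946 = 0.504228; risk in unexposed = 44/474 = 0.092827.
Risk difference = 0.504228 − 0.092827 = 0.411401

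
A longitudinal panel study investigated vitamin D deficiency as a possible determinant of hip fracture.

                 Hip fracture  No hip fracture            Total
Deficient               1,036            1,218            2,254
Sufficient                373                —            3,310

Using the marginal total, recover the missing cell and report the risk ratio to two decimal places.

4.08

The missing cell is in the unexposed row: 3310 − 373 = 2937.
So a = 1036, b = 1218, c = 373, d = 2937.
RR = [a/(a+b)] / [c/(c+d)] = (1036/2254) / (373/3310) = 0.45963/0.11269 = 4.07873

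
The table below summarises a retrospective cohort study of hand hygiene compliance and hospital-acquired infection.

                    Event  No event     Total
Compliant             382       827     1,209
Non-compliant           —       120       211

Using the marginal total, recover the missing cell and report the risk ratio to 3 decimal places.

0.733

The missing cell is in the unexposed row: 211 − 120 = 91.
So a = 382, b = 827, c = 91, d = 120.
RR = [a/(a+b)] / [c/(c+d)] = (382/1209) / (91/211) = 0.31596/0.43128 = 0.73262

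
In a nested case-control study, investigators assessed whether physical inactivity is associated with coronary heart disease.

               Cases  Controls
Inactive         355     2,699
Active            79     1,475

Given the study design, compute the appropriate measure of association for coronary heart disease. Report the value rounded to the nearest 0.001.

2.456

Cells: a = 355, b = 2699, c = 79, d = 1475.
This is a nested case-control study: participants were sampled on outcome status, so risks in the source population cannot be estimated directly — relative risk is not valid here. The odds ratio is the appropriate measure.
OR = (a·d)/(b·c) = (355 × 1475) / (2699 × 79) = 523625 / 213221 = 2.45579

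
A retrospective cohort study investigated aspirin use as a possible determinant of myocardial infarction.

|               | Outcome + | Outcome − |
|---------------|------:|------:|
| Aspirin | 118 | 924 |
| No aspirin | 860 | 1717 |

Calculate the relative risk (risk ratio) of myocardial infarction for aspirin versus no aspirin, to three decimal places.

0.339

Cells: a = 118, b = 924, c = 860, d = 1717.
Risk in exposed = 118/1042 = 0.11324; risk in unexposed = 860/2577 = 0.33372.
RR = 0.11324 / 0.33372 = 0.33934
The risk is 66% lower among the exposed than among the unexposed.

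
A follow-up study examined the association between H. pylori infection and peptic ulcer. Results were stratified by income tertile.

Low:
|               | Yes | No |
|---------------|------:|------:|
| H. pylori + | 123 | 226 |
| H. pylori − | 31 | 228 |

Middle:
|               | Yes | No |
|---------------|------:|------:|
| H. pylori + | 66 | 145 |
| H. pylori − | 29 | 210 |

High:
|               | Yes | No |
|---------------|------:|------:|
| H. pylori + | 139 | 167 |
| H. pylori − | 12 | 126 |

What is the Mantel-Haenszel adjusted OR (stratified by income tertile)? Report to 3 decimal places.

4.585

OR_MH = Σ(aᵢdᵢ/nᵢ) / Σ(bᵢcᵢ/nᵢ), where nᵢ is the stratum total.
Stratum 1 (Low): n = 608; a·d/n = 123·228/608 = 46.1250; b·c/n = 226·31/608 = 11.5230
Stratum 2 (Middle): n = 450; a·d/n = 66·210/450 = 30.8000; b·c/n = 145·29/450 = 9.3444
Stratum 3 (High): n = 444; a·d/n = 139·126/444 = 39.4459; b·c/n = 167·12/444 = 4.5135
OR_MH = (46.1250 + 30.8000 + 39.4459) / (11.5230 + 9.3444 + 4.5135) = 116.3709 / 25.3810 = 4.58497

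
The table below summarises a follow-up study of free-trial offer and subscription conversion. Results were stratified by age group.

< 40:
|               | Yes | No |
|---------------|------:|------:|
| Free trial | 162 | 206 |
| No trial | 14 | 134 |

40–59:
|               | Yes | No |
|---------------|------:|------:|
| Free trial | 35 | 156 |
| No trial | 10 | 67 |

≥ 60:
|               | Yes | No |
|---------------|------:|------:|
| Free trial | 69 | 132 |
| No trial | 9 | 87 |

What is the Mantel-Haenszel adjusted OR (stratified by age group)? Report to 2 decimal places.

OR_MH = Σ(aᵢdᵢ/nᵢ) / Σ(bᵢcᵢ/nᵢ), where nᵢ is the stratum total.
Stratum 1 (< 40): n = 516; a·d/n = 162·134/516 = 42.0698; b·c/n = 206·14/516 = 5.5891
Stratum 2 (40–59): n = 268; a·d/n = 35·67/268 = 8.7500; b·c/n = 156·10/268 = 5.8209
Stratum 3 (≥ 60): n = 297; a·d/n = 69·87/297 = 20.2121; b·c/n = 132·9/297 = 4.0000
OR_MH = (42.0698 + 8.7500 + 20.2121) / (5.5891 + 5.8209 + 4.0000) = 71.0319 / 15.4100 = 4.60945

4.61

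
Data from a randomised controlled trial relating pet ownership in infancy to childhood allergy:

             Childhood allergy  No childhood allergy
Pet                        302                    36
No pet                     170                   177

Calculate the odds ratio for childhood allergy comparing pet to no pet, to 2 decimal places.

Cells: a = 302, b = 36, c = 170, d = 177.
OR = (a·d)/(b·c) = (302 × 177) / (36 × 170) = 53454 / 6120 = 8.73431
The odds of childhood allergy are about 8.73 times as high in the pet group.

8.73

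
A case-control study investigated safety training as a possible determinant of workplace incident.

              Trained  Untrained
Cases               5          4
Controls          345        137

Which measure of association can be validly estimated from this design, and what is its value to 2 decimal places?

Reading the table with exposure as columns: a = 5 (Trained, case), b = 345 (Trained, non-case), c = 4 (Untrained, case), d = 137.
This is a case-control study: participants were sampled on outcome status, so risks in the source population cannot be estimated directly — relative risk is not valid here. The odds ratio is the appropriate measure.
OR = (a·d)/(b·c) = (5 × 137) / (345 × 4) = 685 / 1380 = 0.49638

0.50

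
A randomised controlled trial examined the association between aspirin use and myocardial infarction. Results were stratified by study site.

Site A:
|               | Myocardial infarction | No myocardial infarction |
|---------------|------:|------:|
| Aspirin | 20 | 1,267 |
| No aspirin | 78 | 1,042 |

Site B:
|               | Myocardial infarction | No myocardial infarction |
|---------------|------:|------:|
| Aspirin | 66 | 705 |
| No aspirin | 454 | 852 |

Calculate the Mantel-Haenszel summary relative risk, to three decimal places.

RR_MH = Σ(aᵢ·n₀ᵢ/nᵢ) / Σ(cᵢ·n₁ᵢ/nᵢ), with n₁ᵢ = aᵢ+bᵢ (exposed), n₀ᵢ = cᵢ+dᵢ (unexposed), nᵢ = n₁ᵢ+n₀ᵢ.
Stratum 1 (Site A): n₁ = 1287, n₀ = 1120, n = 2407; a·n₀/n = 20·1120/2407 = 9.3062; c·n₁/n = 78·1287/2407 = 41.7059
Stratum 2 (Site B): n₁ = 771, n₀ = 1306, n = 2077; a·n₀/n = 66·1306/2077 = 41.5002; c·n₁/n = 454·771/2077 = 168.5286
RR_MH = (9.3062 + 41.5002) / (41.7059 + 168.5286) = 50.8064 / 210.2345 = 0.24167

0.242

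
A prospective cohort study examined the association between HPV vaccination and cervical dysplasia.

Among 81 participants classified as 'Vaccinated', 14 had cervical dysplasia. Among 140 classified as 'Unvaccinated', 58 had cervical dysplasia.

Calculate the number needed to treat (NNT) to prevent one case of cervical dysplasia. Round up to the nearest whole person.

Risk in treated group = 14/81 = 0.17284; risk in control = 58/140 = 0.41429.
Absolute risk reduction = 0.41429 − 0.17284 = 0.24145
NNT = 1 / ARR = 1 / 0.24145 = 4.142 → round up → 5

5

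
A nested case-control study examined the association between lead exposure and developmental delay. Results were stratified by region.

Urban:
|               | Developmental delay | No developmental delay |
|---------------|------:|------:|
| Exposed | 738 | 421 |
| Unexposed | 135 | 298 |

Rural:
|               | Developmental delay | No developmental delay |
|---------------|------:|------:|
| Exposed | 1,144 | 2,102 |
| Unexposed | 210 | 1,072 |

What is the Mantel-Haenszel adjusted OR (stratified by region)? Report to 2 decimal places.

3.07

OR_MH = Σ(aᵢdᵢ/nᵢ) / Σ(bᵢcᵢ/nᵢ), where nᵢ is the stratum total.
Stratum 1 (Urban): n = 1592; a·d/n = 738·298/1592 = 138.1432; b·c/n = 421·135/1592 = 35.7004
Stratum 2 (Rural): n = 4528; a·d/n = 1144·1072/4528 = 270.8410; b·c/n = 2102·210/4528 = 97.4867
OR_MH = (138.1432 + 270.8410) / (35.7004 + 97.4867) = 408.9842 / 133.1871 = 3.07075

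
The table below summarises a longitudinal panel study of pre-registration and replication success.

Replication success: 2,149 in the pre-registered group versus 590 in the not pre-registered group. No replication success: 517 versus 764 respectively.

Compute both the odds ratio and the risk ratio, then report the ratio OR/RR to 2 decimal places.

From the description: a = 2149, b = 517, c = 590, d = 764.
OR = (2149·764)/(517·590) = 1641836/305030 = 5.38254
Risk in exposed = 2149/2666 = 0.80608; risk in unexposed = 590/1354 = 0.43575; RR = 1.84988
OR/RR = 5.38254 / 1.84988 = 2.90967
The outcome is not rare, so the OR lies further from 1 than the RR.

2.91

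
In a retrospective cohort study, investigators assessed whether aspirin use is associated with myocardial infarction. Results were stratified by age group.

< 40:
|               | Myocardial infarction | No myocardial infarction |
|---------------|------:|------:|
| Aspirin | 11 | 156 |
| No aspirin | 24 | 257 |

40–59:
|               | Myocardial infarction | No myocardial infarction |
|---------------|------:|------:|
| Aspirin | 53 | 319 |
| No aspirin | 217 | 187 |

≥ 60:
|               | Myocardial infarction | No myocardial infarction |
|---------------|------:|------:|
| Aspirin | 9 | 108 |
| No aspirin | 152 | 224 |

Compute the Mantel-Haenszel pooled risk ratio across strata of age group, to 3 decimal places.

RR_MH = Σ(aᵢ·n₀ᵢ/nᵢ) / Σ(cᵢ·n₁ᵢ/nᵢ), with n₁ᵢ = aᵢ+bᵢ (exposed), n₀ᵢ = cᵢ+dᵢ (unexposed), nᵢ = n₁ᵢ+n₀ᵢ.
Stratum 1 (< 40): n₁ = 167, n₀ = 281, n = 448; a·n₀/n = 11·281/448 = 6.8996; c·n₁/n = 24·167/448 = 8.9464
Stratum 2 (40–59): n₁ = 372, n₀ = 404, n = 776; a·n₀/n = 53·404/776 = 27.5928; c·n₁/n = 217·372/776 = 104.0258
Stratum 3 (≥ 60): n₁ = 117, n₀ = 376, n = 493; a·n₀/n = 9·376/493 = 6.8641; c·n₁/n = 152·117/493 = 36.0730
RR_MH = (6.8996 + 27.5928 + 6.8641) / (8.9464 + 104.0258 + 36.0730) = 41.3564 / 149.0452 = 0.27748

0.277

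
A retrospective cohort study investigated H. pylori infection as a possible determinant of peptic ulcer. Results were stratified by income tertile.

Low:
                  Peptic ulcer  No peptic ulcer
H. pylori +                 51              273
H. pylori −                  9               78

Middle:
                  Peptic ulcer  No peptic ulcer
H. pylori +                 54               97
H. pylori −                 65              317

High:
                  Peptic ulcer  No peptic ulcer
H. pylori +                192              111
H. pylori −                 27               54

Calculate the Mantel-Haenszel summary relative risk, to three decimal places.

RR_MH = Σ(aᵢ·n₀ᵢ/nᵢ) / Σ(cᵢ·n₁ᵢ/nᵢ), with n₁ᵢ = aᵢ+bᵢ (exposed), n₀ᵢ = cᵢ+dᵢ (unexposed), nᵢ = n₁ᵢ+n₀ᵢ.
Stratum 1 (Low): n₁ = 324, n₀ = 87, n = 411; a·n₀/n = 51·87/411 = 10.7956; c·n₁/n = 9·324/411 = 7.0949
Stratum 2 (Middle): n₁ = 151, n₀ = 382, n = 533; a·n₀/n = 54·382/533 = 38.7017; c·n₁/n = 65·151/533 = 18.4146
Stratum 3 (High): n₁ = 303, n₀ = 81, n = 384; a·n₀/n = 192·81/384 = 40.5000; c·n₁/n = 27·303/384 = 21.3047
RR_MH = (10.7956 + 38.7017 + 40.5000) / (7.0949 + 18.4146 + 21.3047) = 89.9973 / 46.8142 = 1.92244

1.922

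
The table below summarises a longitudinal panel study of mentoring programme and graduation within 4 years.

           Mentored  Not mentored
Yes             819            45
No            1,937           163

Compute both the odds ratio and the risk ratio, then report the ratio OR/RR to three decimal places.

1.115

Reading the table with exposure as columns: a = 819 (Mentored, case), b = 1937 (Mentored, non-case), c = 45 (Not mentored, case), d = 163.
OR = (819·163)/(1937·45) = 133497/87165 = 1.53154
Risk in exposed = 819/2756 = 0.29717; risk in unexposed = 45/208 = 0.21635; RR = 1.37358
OR/RR = 1.53154 / 1.37358 = 1.11500
The outcome is not rare, so the OR lies further from 1 than the RR.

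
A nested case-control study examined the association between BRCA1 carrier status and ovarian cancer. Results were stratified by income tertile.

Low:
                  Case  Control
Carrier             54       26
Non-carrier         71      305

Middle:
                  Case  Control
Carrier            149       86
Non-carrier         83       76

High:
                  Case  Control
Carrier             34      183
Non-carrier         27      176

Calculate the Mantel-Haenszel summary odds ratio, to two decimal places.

OR_MH = Σ(aᵢdᵢ/nᵢ) / Σ(bᵢcᵢ/nᵢ), where nᵢ is the stratum total.
Stratum 1 (Low): n = 456; a·d/n = 54·305/456 = 36.1184; b·c/n = 26·71/456 = 4.0482
Stratum 2 (Middle): n = 394; a·d/n = 149·76/394 = 28.7411; b·c/n = 86·83/394 = 18.1168
Stratum 3 (High): n = 420; a·d/n = 34·176/420 = 14.2476; b·c/n = 183·27/420 = 11.7643
OR_MH = (36.1184 + 28.7411 + 14.2476) / (4.0482 + 18.1168 + 11.7643) = 79.1072 / 33.9293 = 2.33153

2.33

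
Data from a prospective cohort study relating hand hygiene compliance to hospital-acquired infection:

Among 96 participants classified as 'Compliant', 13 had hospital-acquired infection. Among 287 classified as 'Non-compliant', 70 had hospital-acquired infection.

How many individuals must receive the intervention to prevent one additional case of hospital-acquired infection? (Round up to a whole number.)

Risk in treated group = 13/96 = 0.13542; risk in control = 70/287 = 0.24390.
Absolute risk reduction = 0.24390 − 0.13542 = 0.10849
NNT = 1 / ARR = 1 / 0.10849 = 9.218 → round up → 10

10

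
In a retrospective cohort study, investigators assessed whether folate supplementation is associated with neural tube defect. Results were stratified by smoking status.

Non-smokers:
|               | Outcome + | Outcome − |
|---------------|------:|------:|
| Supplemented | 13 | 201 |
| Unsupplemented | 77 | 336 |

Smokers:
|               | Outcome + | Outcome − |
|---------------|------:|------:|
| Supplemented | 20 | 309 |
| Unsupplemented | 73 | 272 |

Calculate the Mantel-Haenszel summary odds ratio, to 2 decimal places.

0.26

OR_MH = Σ(aᵢdᵢ/nᵢ) / Σ(bᵢcᵢ/nᵢ), where nᵢ is the stratum total.
Stratum 1 (Non-smokers): n = 627; a·d/n = 13·336/627 = 6.9665; b·c/n = 201·77/627 = 24.6842
Stratum 2 (Smokers): n = 674; a·d/n = 20·272/674 = 8.0712; b·c/n = 309·73/674 = 33.4674
OR_MH = (6.9665 + 8.0712) / (24.6842 + 33.4674) = 15.0377 / 58.1516 = 0.25860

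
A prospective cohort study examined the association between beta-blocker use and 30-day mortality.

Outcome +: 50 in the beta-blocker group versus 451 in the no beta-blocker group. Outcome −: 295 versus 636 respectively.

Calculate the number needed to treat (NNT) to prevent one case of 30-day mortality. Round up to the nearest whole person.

Risk in treated group = 50/345 = 0.14493; risk in control = 451/1087 = 0.41490.
Absolute risk reduction = 0.41490 − 0.14493 = 0.26998
NNT = 1 / ARR = 1 / 0.26998 = 3.704 → round up → 4

4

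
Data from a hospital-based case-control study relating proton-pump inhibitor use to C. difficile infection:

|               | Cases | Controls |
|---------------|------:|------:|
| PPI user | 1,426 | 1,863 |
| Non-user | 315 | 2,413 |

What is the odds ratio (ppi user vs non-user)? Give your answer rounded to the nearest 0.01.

Cells: a = 1426, b = 1863, c = 315, d = 2413.
OR = (a·d)/(b·c) = (1426 × 2413) / (1863 × 315) = 3440938 / 586845 = 5.86345
The odds of C. difficile infection are about 5.86 times as high in the ppi user group.

5.86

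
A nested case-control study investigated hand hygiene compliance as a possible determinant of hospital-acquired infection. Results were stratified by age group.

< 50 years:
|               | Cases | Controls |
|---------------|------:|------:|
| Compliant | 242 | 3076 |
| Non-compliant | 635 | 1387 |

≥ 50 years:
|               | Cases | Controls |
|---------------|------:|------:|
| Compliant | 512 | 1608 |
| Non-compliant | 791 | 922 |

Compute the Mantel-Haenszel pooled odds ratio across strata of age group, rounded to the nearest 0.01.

OR_MH = Σ(aᵢdᵢ/nᵢ) / Σ(bᵢcᵢ/nᵢ), where nᵢ is the stratum total.
Stratum 1 (< 50 years): n = 5340; a·d/n = 242·1387/5340 = 62.8566; b·c/n = 3076·635/5340 = 365.7790
Stratum 2 (≥ 50 years): n = 3833; a·d/n = 512·922/3833 = 123.1578; b·c/n = 1608·791/3833 = 331.8362
OR_MH = (62.8566 + 123.1578) / (365.7790 + 331.8362) = 186.0144 / 697.6152 = 0.26664

0.27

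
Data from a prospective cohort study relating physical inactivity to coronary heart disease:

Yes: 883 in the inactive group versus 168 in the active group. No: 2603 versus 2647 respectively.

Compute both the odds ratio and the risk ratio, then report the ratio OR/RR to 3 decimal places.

From the description: a = 883, b = 2603, c = 168, d = 2647.
OR = (883·2647)/(2603·168) = 2337301/437304 = 5.34480
Risk in exposed = 883/3486 = 0.25330; risk in unexposed = 168/2815 = 0.05968; RR = 4.24426
OR/RR = 5.34480 / 4.24426 = 1.25930
The outcome is not rare, so the OR lies further from 1 than the RR.

1.259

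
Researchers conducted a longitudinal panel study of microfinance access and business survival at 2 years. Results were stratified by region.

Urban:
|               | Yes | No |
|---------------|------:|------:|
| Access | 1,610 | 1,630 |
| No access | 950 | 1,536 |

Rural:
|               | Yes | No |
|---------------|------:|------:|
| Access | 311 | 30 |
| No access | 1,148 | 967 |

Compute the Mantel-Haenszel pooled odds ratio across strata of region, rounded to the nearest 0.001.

1.949

OR_MH = Σ(aᵢdᵢ/nᵢ) / Σ(bᵢcᵢ/nᵢ), where nᵢ is the stratum total.
Stratum 1 (Urban): n = 5726; a·d/n = 1610·1536/5726 = 431.8826; b·c/n = 1630·950/5726 = 270.4331
Stratum 2 (Rural): n = 2456; a·d/n = 311·967/2456 = 122.4499; b·c/n = 30·1148/2456 = 14.0228
OR_MH = (431.8826 + 122.4499) / (270.4331 + 14.0228) = 554.3326 / 284.4559 = 1.94875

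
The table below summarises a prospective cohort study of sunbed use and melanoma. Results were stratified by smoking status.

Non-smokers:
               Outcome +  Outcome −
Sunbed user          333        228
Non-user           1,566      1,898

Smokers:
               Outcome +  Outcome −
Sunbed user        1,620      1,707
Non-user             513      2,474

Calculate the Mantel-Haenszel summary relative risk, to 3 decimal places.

RR_MH = Σ(aᵢ·n₀ᵢ/nᵢ) / Σ(cᵢ·n₁ᵢ/nᵢ), with n₁ᵢ = aᵢ+bᵢ (exposed), n₀ᵢ = cᵢ+dᵢ (unexposed), nᵢ = n₁ᵢ+n₀ᵢ.
Stratum 1 (Non-smokers): n₁ = 561, n₀ = 3464, n = 4025; a·n₀/n = 333·3464/4025 = 286.5868; c·n₁/n = 1566·561/4025 = 218.2673
Stratum 2 (Smokers): n₁ = 3327, n₀ = 2987, n = 6314; a·n₀/n = 1620·2987/6314 = 766.3826; c·n₁/n = 513·3327/6314 = 270.3122
RR_MH = (286.5868 + 766.3826) / (218.2673 + 270.3122) = 1052.9695 / 488.5795 = 2.15517

2.155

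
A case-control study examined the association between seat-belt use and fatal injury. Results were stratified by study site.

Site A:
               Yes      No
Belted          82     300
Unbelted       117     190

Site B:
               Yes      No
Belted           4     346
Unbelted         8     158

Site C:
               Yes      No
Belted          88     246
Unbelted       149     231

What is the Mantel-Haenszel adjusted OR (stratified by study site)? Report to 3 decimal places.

0.486

OR_MH = Σ(aᵢdᵢ/nᵢ) / Σ(bᵢcᵢ/nᵢ), where nᵢ is the stratum total.
Stratum 1 (Site A): n = 689; a·d/n = 82·190/689 = 22.6125; b·c/n = 300·117/689 = 50.9434
Stratum 2 (Site B): n = 516; a·d/n = 4·158/516 = 1.2248; b·c/n = 346·8/516 = 5.3643
Stratum 3 (Site C): n = 714; a·d/n = 88·231/714 = 28.4706; b·c/n = 246·149/714 = 51.3361
OR_MH = (22.6125 + 1.2248 + 28.4706) / (50.9434 + 5.3643 + 51.3361) = 52.3079 / 107.6439 = 0.48593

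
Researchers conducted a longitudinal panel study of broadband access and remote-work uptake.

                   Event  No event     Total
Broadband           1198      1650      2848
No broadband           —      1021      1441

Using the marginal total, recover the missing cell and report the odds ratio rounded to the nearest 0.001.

The missing cell is in the unexposed row: 1441 − 1021 = 420.
So a = 1198, b = 1650, c = 420, d = 1021.
OR = (a·d)/(b·c) = (1198 × 1021) / (1650 × 420) = 1223158 / 693000 = 1.76502

1.765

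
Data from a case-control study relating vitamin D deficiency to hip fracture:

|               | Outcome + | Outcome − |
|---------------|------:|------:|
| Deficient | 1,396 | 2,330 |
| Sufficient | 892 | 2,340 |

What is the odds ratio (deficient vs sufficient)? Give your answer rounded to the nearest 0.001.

1.572

Cells: a = 1396, b = 2330, c = 892, d = 2340.
OR = (a·d)/(b·c) = (1396 × 2340) / (2330 × 892) = 3266640 / 2078360 = 1.57174
The odds of hip fracture are about 1.57 times as high in the deficient group.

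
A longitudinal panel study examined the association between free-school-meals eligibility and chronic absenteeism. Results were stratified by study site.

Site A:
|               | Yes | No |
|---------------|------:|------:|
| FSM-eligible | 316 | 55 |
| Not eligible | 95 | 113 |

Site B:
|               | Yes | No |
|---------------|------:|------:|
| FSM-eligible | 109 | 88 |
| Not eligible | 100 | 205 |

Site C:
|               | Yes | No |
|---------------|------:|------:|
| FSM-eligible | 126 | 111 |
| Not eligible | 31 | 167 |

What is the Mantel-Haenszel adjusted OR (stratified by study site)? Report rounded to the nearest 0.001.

4.485

OR_MH = Σ(aᵢdᵢ/nᵢ) / Σ(bᵢcᵢ/nᵢ), where nᵢ is the stratum total.
Stratum 1 (Site A): n = 579; a·d/n = 316·113/579 = 61.6718; b·c/n = 55·95/579 = 9.0242
Stratum 2 (Site B): n = 502; a·d/n = 109·205/502 = 44.5120; b·c/n = 88·100/502 = 17.5299
Stratum 3 (Site C): n = 435; a·d/n = 126·167/435 = 48.3724; b·c/n = 111·31/435 = 7.9103
OR_MH = (61.6718 + 44.5120 + 48.3724) / (9.0242 + 17.5299 + 7.9103) = 154.5562 / 34.4644 = 4.48452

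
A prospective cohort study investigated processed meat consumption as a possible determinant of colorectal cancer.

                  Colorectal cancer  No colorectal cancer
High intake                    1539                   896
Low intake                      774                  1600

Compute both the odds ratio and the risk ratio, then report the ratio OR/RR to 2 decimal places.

Cells: a = 1539, b = 896, c = 774, d = 1600.
OR = (1539·1600)/(896·774) = 2462400/693504 = 3.55066
Risk in exposed = 1539/2435 = 0.63203; risk in unexposed = 774/2374 = 0.32603; RR = 1.93856
OR/RR = 3.55066 / 1.93856 = 1.83160
The outcome is not rare, so the OR lies further from 1 than the RR.

1.83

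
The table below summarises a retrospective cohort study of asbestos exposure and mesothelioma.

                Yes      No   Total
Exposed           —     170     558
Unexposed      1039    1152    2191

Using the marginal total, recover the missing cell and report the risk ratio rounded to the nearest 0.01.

The missing cell is in the exposed row: 558 − 170 = 388.
So a = 388, b = 170, c = 1039, d = 1152.
RR = [a/(a+b)] / [c/(c+d)] = (388/558) / (1039/2191) = 0.69534/0.47421 = 1.46631

1.47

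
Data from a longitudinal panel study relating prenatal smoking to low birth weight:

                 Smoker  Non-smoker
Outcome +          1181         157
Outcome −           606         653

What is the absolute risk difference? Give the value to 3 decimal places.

0.467

Reading the table with exposure as columns: a = 1181 (Smoker, case), b = 606 (Smoker, non-case), c = 157 (Non-smoker, case), d = 653.
Risk in exposed = 1181/1787 = 0.660884; risk in unexposed = 157/810 = 0.193827.
Risk difference = 0.660884 − 0.193827 = 0.467057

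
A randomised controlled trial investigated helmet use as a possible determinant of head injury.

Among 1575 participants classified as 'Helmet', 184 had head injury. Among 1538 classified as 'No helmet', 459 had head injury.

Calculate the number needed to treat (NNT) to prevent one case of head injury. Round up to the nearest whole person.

6

Risk in treated group = 184/1575 = 0.11683; risk in control = 459/1538 = 0.29844.
Absolute risk reduction = 0.29844 − 0.11683 = 0.18161
NNT = 1 / ARR = 1 / 0.18161 = 5.506 → round up → 6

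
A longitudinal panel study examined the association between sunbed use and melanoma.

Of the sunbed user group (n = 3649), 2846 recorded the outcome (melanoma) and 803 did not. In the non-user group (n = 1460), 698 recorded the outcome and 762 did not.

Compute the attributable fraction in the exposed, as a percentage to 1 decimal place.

38.7

From the description: a = 2846, b = 803, c = 698, d = 762.
Risk in exposed = 2846/3649 = 0.77994; risk in unexposed = 698/1460 = 0.47808.
RR = 0.77994/0.47808 = 1.63139
AR% = (RR − 1)/RR × 100 = (1.63139 − 1)/1.63139 × 100 = 38.7027%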